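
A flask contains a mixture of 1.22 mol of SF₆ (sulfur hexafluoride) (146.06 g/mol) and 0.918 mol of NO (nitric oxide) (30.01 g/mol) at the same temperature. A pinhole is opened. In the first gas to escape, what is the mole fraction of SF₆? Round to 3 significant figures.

Effusion rate of each component ∝ n_i/√M_i (partial pressure × 1/√M).
So x_SF₆ in the escaping gas = (n_SF₆/√M_SF₆) / Σ(n_i/√M_i)
= (1.22/√146.06) / (1.22/√146.06 + 0.918/√30.01) = 0.1009/(0.1009 + 0.1676) = 0.376.

0.376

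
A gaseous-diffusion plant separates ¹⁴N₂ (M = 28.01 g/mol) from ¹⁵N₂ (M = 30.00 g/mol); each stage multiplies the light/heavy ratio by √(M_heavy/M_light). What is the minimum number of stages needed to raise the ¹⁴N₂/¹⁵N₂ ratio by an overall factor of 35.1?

Single-stage factor α = √(30.00/28.01), so ln α = ½ ln(1.07105) = 0.03432.
Need α^N ≥ 35.1 ⇒ N ≥ ln(35.1) / ln α = 3.558 / 0.03432 = 103.68.
Rounding up, N = 104 stages.

104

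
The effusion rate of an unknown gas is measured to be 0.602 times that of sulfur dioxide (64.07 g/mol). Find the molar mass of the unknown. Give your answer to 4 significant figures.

176.8 g/mol

Graham's law gives rate_X/rate_SO₂ = √(M_SO₂/M_X).
0.602 = √(64.07/M_X)
M_X = 64.07 / 0.602² = 64.07 / 0.3624 = 176.8 g/mol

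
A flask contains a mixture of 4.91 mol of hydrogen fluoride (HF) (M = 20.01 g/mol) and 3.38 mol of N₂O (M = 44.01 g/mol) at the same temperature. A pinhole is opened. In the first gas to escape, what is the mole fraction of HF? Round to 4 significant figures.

Each component's effusion rate ∝ (its partial pressure)·(1/√M) ∝ n_i/√M_i.
Mole fraction of HF in the effusate = (n_HF/√M_HF) / (n_HF/√M_HF + n_N₂O/√M_N₂O)
= (4.91/√20.01) / (4.91/√20.01 + 3.38/√44.01) = 1.098/(1.098 + 0.5095) = 0.6830.

0.6830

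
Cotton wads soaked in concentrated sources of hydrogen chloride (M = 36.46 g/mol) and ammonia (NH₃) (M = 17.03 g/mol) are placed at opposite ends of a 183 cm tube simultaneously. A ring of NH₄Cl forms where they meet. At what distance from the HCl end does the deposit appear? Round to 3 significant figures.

74.3 cm

The fronts meet when d_HCl + d_NH₃ = L with d_HCl/d_NH₃ = √(M_NH₃/M_HCl) (Graham's law). Here √(M_NH₃/M_HCl) = √(17.03/36.46) = 0.6834.
With d_HCl + d_NH₃ = 183 cm, d_NH₃ = 183/(1 + 0.6834) = 108.7 cm.
d_HCl = 183 − 108.7 = 74.3 cm.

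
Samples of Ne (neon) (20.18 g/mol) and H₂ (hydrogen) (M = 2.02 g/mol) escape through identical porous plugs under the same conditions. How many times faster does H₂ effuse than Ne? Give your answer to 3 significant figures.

From Graham's law, rate_H₂/rate_Ne = √(M_Ne/M_H₂) = √(20.18/2.02) = √9.990 = 3.16.

3.16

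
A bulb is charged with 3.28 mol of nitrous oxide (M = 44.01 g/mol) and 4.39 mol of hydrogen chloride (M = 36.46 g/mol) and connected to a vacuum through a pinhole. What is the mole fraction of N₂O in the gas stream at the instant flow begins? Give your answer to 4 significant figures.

0.4048

Each component's effusion rate ∝ (its partial pressure)·(1/√M) ∝ n_i/√M_i.
So x_N₂O in the escaping gas = (n_N₂O/√M_N₂O) / Σ(n_i/√M_i)
= (3.28/√44.01) / (3.28/√44.01 + 4.39/√36.46) = 0.4944/(0.4944 + 0.7270) = 0.4048.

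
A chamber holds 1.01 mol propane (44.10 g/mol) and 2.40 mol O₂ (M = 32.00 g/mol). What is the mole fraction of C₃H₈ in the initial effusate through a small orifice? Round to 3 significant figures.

The effusion rate of species i is ∝ p_i/√M_i ∝ n_i/√M_i.
So x_C₃H₈ in the escaping gas = (n_C₃H₈/√M_C₃H₈) / Σ(n_i/√M_i)
= (1.01/√44.10) / (1.01/√44.10 + 2.40/√32.00) = 0.1521/(0.1521 + 0.4243) = 0.264.

0.264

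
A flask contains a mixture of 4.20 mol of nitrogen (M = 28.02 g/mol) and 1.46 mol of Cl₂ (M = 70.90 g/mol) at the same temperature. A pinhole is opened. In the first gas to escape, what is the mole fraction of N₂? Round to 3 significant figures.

Rate_i ∝ x_i/√M_i (Graham's law weighted by mole fraction), so the effusate composition follows n_i/√M_i.
Mole fraction of N₂ in the effusate = (n_N₂/√M_N₂) / (n_N₂/√M_N₂ + n_Cl₂/√M_Cl₂)
= (4.20/√28.02) / (4.20/√28.02 + 1.46/√70.90) = 0.7934/(0.7934 + 0.1734) = 0.821.

0.821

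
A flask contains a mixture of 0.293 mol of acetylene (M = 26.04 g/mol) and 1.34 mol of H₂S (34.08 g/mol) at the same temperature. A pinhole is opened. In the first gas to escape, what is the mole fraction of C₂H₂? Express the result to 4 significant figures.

0.2001

The effusion rate of species i is ∝ p_i/√M_i ∝ n_i/√M_i.
Mole fraction of C₂H₂ in the effusate = (n_C₂H₂/√M_C₂H₂) / (n_C₂H₂/√M_C₂H₂ + n_H₂S/√M_H₂S)
= (0.293/√26.04) / (0.293/√26.04 + 1.34/√34.08) = 0.05742/(0.05742 + 0.2295) = 0.2001.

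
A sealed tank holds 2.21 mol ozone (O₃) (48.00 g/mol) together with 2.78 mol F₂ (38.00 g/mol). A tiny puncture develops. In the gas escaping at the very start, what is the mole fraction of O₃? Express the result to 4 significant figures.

0.4143

Effusion rate of each component ∝ n_i/√M_i (partial pressure × 1/√M).
So x_O₃ in the escaping gas = (n_O₃/√M_O₃) / Σ(n_i/√M_i)
= (2.21/√48.00) / (2.21/√48.00 + 2.78/√38.00) = 0.3190/(0.3190 + 0.4510) = 0.4143.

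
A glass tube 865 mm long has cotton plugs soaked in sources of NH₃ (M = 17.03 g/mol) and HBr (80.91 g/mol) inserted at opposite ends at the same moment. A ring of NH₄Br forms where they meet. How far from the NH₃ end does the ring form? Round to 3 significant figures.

593 mm

Graham's law gives d_NH₃/d_HBr = rate_NH₃/rate_HBr = √(M_HBr/M_NH₃) = √(80.91/17.03) = 2.180.
With d_NH₃ + d_HBr = 865 mm, d_HBr = 865/(1 + 2.180) = 272.0 mm.
d_NH₃ = 865 − 272.0 = 593 mm.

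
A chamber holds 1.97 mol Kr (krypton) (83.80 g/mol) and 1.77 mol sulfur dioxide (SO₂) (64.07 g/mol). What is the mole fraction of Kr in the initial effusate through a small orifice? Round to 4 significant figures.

Rate_i ∝ x_i/√M_i (Graham's law weighted by mole fraction), so the effusate composition follows n_i/√M_i.
So x_Kr in the escaping gas = (n_Kr/√M_Kr) / Σ(n_i/√M_i)
= (1.97/√83.80) / (1.97/√83.80 + 1.77/√64.07) = 0.2152/(0.2152 + 0.2211) = 0.4932.

0.4932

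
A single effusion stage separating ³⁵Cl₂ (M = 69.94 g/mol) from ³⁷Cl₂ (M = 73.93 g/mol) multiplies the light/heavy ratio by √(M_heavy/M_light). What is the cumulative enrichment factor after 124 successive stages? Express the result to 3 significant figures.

The single-stage factor is √(M_heavy/M_light), so 124 stages give [√(73.93/69.94)]^124 = (73.93/69.94)^(124/2).
= 1.05705^62 = 31.2.

31.2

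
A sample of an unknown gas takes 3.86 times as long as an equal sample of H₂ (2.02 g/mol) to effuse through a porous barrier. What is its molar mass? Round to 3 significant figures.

30.1 g/mol

Since effusion rate ∝ 1/√M, t_X/t_H₂ = √(M_X/M_H₂).
3.86 = √(M_X/2.02)
M_X = 2.02 × 3.86² = 2.02 × 14.90 = 30.1 g/mol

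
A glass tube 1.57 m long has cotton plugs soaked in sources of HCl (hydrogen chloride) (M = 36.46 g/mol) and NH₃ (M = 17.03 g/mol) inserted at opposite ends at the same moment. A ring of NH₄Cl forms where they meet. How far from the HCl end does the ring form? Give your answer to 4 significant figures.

0.6374 m

The fronts meet when d_HCl + d_NH₃ = L with d_HCl/d_NH₃ = √(M_NH₃/M_HCl) (Graham's law). Here √(M_NH₃/M_HCl) = √(17.03/36.46) = 0.6834.
With d_HCl + d_NH₃ = 1.57 m, d_NH₃ = 1.57/(1 + 0.6834) = 0.9326 m.
d_HCl = 1.57 − 0.9326 = 0.6374 m.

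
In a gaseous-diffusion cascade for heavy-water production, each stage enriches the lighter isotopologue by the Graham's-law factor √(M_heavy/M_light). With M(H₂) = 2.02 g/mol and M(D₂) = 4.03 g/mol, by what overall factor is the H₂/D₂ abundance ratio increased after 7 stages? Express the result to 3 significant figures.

11.2

Overall factor = α^7 with α = √(4.03/2.02), i.e. (4.03/2.02)^(7/2).
= 1.99505^(7/2) = 11.2.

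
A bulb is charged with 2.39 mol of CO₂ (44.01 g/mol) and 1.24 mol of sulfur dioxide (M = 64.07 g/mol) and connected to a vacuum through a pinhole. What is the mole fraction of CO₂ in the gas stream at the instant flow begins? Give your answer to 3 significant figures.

0.699

Rate_i ∝ x_i/√M_i (Graham's law weighted by mole fraction), so the effusate composition follows n_i/√M_i.
Mole fraction of CO₂ in the effusate = (n_CO₂/√M_CO₂) / (n_CO₂/√M_CO₂ + n_SO₂/√M_SO₂)
= (2.39/√44.01) / (2.39/√44.01 + 1.24/√64.07) = 0.3603/(0.3603 + 0.1549) = 0.699.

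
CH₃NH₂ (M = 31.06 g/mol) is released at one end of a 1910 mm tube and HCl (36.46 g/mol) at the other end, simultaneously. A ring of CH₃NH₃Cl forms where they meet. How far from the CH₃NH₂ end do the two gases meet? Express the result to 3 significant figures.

993 mm

In equal time, each gas travels a distance ∝ its rate ∝ 1/√M, so d_CH₃NH₂/d_HCl = √(M_HCl/M_CH₃NH₂) = √(36.46/31.06) = 1.083.
With d_CH₃NH₂ + d_HCl = 1910 mm, d_HCl = 1910/(1 + 1.083) = 916.8 mm.
d_CH₃NH₂ = 1910 − 916.8 = 993 mm.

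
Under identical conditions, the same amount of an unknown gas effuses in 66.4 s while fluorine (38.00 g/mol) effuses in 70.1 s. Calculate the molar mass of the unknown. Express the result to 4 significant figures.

34.09 g/mol

From Graham's law, t_X/t_F₂ = √(M_X/M_F₂).
66.4/70.1 = 0.9472 = √(M_X/38.00)
M_X = 38.00 × 0.9472² = 38.00 × 0.8972 = 34.09 g/mol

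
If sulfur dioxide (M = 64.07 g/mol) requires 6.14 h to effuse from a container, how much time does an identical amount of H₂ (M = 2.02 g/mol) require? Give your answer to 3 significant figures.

From Graham's law, t_H₂/t_SO₂ = √(M_H₂/M_SO₂) = √(2.02/64.07) = √0.03153 = 0.1776.
So the time for H₂ is 6.14 × 0.1776 = 1.09 h.

1.09 h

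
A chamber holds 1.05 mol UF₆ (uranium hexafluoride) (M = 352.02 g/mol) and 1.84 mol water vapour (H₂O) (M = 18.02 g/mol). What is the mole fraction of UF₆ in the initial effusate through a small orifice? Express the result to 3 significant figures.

The effusion rate of species i is ∝ p_i/√M_i ∝ n_i/√M_i.
x_UF₆(eff) = (n_UF₆/√M_UF₆) / (n_UF₆/√M_UF₆ + n_H₂O/√M_H₂O)
= (1.05/√352.02) / (1.05/√352.02 + 1.84/√18.02) = 0.05596/(0.05596 + 0.4335) = 0.114.

0.114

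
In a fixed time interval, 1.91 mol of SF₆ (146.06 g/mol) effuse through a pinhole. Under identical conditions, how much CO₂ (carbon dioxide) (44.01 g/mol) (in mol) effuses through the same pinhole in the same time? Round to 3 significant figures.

Using Graham's law: rate_CO₂/rate_SF₆ = √(M_SF₆/M_CO₂) = √(146.06/44.01) = √3.319 = 1.822.
So the amount for CO₂ is 1.91 × 1.822 = 3.48 mol.

3.48 mol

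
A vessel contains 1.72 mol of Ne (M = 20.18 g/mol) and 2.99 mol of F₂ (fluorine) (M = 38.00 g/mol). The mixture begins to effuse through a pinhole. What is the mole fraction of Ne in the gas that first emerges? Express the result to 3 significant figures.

0.441

Each component's effusion rate ∝ (its partial pressure)·(1/√M) ∝ n_i/√M_i.
So x_Ne in the escaping gas = (n_Ne/√M_Ne) / Σ(n_i/√M_i)
= (1.72/√20.18) / (1.72/√20.18 + 2.99/√38.00) = 0.3829/(0.3829 + 0.4850) = 0.441.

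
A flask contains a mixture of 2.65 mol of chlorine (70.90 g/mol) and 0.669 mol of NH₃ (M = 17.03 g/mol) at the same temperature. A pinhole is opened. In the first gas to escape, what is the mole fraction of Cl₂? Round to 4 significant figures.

Rate_i ∝ x_i/√M_i (Graham's law weighted by mole fraction), so the effusate composition follows n_i/√M_i.
So x_Cl₂ in the escaping gas = (n_Cl₂/√M_Cl₂) / Σ(n_i/√M_i)
= (2.65/√70.90) / (2.65/√70.90 + 0.669/√17.03) = 0.3147/(0.3147 + 0.1621) = 0.6600.

0.6600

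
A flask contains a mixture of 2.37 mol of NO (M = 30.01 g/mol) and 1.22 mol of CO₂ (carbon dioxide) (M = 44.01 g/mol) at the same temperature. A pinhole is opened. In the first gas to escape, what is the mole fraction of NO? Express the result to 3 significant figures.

0.702

Rate_i ∝ x_i/√M_i (Graham's law weighted by mole fraction), so the effusate composition follows n_i/√M_i.
x_NO(eff) = (n_NO/√M_NO) / (n_NO/√M_NO + n_CO₂/√M_CO₂)
= (2.37/√30.01) / (2.37/√30.01 + 1.22/√44.01) = 0.4326/(0.4326 + 0.1839) = 0.702.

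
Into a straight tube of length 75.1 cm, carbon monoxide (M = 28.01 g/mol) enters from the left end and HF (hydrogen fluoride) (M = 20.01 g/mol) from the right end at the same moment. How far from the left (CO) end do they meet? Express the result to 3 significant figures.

34.4 cm

Distances travelled in equal time are proportional to diffusion rates, so d_CO/d_HF = √(M_HF/M_CO) = √(20.01/28.01) = 0.8452.
With d_CO + d_HF = 75.1 cm, d_HF = 75.1/(1 + 0.8452) = 40.70 cm.
d_CO = 75.1 − 40.70 = 34.4 cm.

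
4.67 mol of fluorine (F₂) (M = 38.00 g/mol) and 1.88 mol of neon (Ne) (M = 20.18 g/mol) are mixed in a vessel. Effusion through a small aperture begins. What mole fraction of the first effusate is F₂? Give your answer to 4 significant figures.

Each component's effusion rate ∝ (its partial pressure)·(1/√M) ∝ n_i/√M_i.
Mole fraction of F₂ in the effusate = (n_F₂/√M_F₂) / (n_F₂/√M_F₂ + n_Ne/√M_Ne)
= (4.67/√38.00) / (4.67/√38.00 + 1.88/√20.18) = 0.7576/(0.7576 + 0.4185) = 0.6442.

0.6442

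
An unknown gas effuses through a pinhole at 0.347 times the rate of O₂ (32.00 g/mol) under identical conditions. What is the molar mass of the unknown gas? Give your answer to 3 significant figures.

266 g/mol

Using Graham's law: rate_X/rate_O₂ = √(M_O₂/M_X).
0.347 = √(32.00/M_X)
M_X = 32.00 / 0.347² = 32.00 / 0.1204 = 266 g/mol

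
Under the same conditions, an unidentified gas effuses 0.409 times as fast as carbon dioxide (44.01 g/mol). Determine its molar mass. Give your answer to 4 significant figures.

263.1 g/mol

Using Graham's law: rate_X/rate_CO₂ = √(M_CO₂/M_X).
0.409 = √(44.01/M_X)
M_X = 44.01 / 0.409² = 44.01 / 0.1673 = 263.1 g/mol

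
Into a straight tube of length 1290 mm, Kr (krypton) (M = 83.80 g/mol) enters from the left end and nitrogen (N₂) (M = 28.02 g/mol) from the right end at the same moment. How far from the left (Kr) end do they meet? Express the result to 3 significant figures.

473 mm

Distances travelled in equal time are proportional to diffusion rates, so d_Kr/d_N₂ = √(M_N₂/M_Kr) = √(28.02/83.80) = 0.5782.
With d_Kr + d_N₂ = 1290 mm, d_N₂ = 1290/(1 + 0.5782) = 817.4 mm.
d_Kr = 1290 − 817.4 = 473 mm.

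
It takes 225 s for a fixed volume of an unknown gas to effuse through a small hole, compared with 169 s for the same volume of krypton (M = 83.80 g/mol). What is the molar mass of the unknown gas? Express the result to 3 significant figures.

Graham's law gives t_X/t_Kr = √(M_X/M_Kr).
225/169 = 1.331 = √(M_X/83.80)
M_X = 83.80 × 1.331² = 83.80 × 1.773 = 149 g/mol

149 g/mol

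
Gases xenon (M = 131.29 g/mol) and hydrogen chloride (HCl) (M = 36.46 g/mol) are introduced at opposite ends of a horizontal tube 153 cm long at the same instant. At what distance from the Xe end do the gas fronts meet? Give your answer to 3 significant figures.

The fronts meet when d_Xe + d_HCl = L with d_Xe/d_HCl = √(M_HCl/M_Xe) (Graham's law). Here √(M_HCl/M_Xe) = √(36.46/131.29) = 0.5270.
With d_Xe + d_HCl = 153 cm, d_HCl = 153/(1 + 0.5270) = 100.2 cm.
d_Xe = 153 − 100.2 = 52.8 cm.

52.8 cm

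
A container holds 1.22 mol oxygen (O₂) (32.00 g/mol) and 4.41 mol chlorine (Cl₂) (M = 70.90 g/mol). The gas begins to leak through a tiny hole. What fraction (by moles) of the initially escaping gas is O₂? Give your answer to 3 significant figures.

0.292

Each component's effusion rate ∝ (its partial pressure)·(1/√M) ∝ n_i/√M_i.
x_O₂(eff) = (n_O₂/√M_O₂) / (n_O₂/√M_O₂ + n_Cl₂/√M_Cl₂)
= (1.22/√32.00) / (1.22/√32.00 + 4.41/√70.90) = 0.2157/(0.2157 + 0.5237) = 0.292.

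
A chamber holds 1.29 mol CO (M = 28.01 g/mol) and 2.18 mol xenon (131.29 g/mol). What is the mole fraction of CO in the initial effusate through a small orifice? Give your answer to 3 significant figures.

0.562

Rate_i ∝ x_i/√M_i (Graham's law weighted by mole fraction), so the effusate composition follows n_i/√M_i.
So x_CO in the escaping gas = (n_CO/√M_CO) / Σ(n_i/√M_i)
= (1.29/√28.01) / (1.29/√28.01 + 2.18/√131.29) = 0.2437/(0.2437 + 0.1903) = 0.562.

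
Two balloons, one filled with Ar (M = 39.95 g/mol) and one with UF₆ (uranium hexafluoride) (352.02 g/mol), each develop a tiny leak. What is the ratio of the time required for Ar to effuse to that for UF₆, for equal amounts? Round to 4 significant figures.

0.3369

Since effusion rate ∝ 1/√M, t_Ar/t_UF₆ = √(M_Ar/M_UF₆) = √(39.95/352.02) = √0.1135 = 0.3369.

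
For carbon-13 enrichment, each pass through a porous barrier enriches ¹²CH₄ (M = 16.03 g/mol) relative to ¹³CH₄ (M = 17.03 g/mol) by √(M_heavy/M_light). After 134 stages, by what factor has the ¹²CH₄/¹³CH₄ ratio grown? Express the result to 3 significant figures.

Each stage multiplies the ratio by α = √(17.03/16.03), so after 134 stages the overall factor is α^134 = (17.03/16.03)^(134/2).
= 1.06238^67 = 57.7.

57.7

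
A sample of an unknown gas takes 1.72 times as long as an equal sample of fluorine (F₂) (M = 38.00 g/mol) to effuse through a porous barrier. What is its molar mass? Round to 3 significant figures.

Using Graham's law: t_X/t_F₂ = √(M_X/M_F₂).
1.72 = √(M_X/38.00)
M_X = 38.00 × 1.72² = 38.00 × 2.958 = 112 g/mol

112 g/mol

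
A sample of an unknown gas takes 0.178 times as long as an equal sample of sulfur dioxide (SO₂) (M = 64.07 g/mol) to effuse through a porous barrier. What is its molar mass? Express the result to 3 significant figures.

2.03 g/mol

Graham's law gives t_X/t_SO₂ = √(M_X/M_SO₂).
0.178 = √(M_X/64.07)
M_X = 64.07 × 0.178² = 64.07 × 0.03168 = 2.03 g/mol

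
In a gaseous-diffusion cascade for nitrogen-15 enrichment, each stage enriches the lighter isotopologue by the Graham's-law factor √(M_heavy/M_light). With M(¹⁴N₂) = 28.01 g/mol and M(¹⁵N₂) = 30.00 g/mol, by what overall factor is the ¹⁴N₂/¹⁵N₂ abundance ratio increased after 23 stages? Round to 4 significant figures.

The single-stage factor is √(M_heavy/M_light), so 23 stages give [√(30.00/28.01)]^23 = (30.00/28.01)^(23/2).
= 1.07105^(23/2) = 2.202.

2.202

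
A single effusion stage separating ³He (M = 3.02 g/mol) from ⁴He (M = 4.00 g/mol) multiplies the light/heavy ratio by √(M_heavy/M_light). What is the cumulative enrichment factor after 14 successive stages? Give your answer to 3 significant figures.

Overall factor = α^14 with α = √(4.00/3.02), i.e. (4.00/3.02)^(14/2).
= 1.32450^7 = 7.15.

7.15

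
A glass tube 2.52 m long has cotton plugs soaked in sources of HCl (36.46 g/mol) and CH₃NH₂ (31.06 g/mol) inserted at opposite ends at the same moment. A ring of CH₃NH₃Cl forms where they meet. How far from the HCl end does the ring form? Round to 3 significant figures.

1.21 m

In equal time, each gas travels a distance ∝ its rate ∝ 1/√M, so d_HCl/d_CH₃NH₂ = √(M_CH₃NH₂/M_HCl) = √(31.06/36.46) = 0.9230.
With d_HCl + d_CH₃NH₂ = 2.52 m, d_CH₃NH₂ = 2.52/(1 + 0.9230) = 1.310 m.
d_HCl = 2.52 − 1.310 = 1.21 m.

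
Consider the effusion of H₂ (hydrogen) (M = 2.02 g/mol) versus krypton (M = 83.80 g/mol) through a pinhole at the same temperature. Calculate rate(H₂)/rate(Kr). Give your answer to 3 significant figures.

By Graham's law, rate_H₂/rate_Kr = √(M_Kr/M_H₂) = √(83.80/2.02) = √41.49 = 6.44.

6.44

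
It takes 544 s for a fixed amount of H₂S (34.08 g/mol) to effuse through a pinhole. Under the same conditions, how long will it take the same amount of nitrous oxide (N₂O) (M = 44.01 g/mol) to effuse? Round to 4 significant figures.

618.2 s

By Graham's law, t_N₂O/t_H₂S = √(M_N₂O/M_H₂S) = √(44.01/34.08) = √1.291 = 1.136.
So the time for N₂O is 544 × 1.136 = 618.2 s.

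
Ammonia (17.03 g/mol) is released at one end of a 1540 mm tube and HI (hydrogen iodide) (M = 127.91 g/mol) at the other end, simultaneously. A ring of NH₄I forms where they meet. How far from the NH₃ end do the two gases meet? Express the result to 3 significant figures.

Distances travelled in equal time are proportional to diffusion rates, so d_NH₃/d_HI = √(M_HI/M_NH₃) = √(127.91/17.03) = 2.741.
With d_NH₃ + d_HI = 1540 mm, d_HI = 1540/(1 + 2.741) = 411.7 mm.
d_NH₃ = 1540 − 411.7 = 1130 mm.

1130 mm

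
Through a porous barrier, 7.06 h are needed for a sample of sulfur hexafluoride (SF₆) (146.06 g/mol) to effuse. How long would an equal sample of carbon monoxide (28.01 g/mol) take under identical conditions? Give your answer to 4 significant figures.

By Graham's law, t_CO/t_SF₆ = √(M_CO/M_SF₆) = √(28.01/146.06) = √0.1918 = 0.4379.
So the time for CO is 7.06 × 0.4379 = 3.092 h.

3.092 h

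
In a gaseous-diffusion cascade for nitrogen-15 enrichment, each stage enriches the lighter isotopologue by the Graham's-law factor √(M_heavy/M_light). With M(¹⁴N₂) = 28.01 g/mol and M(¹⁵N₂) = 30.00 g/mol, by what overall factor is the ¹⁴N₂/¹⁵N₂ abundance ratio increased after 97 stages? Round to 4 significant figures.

27.91

Overall factor = α^97 with α = √(30.00/28.01), i.e. (30.00/28.01)^(97/2).
= 1.07105^(97/2) = 27.91.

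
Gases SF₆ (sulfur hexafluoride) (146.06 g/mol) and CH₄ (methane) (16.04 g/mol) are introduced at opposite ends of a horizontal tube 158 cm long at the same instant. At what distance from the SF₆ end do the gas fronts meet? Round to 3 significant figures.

39.3 cm

In equal time, each gas travels a distance ∝ its rate ∝ 1/√M, so d_SF₆/d_CH₄ = √(M_CH₄/M_SF₆) = √(16.04/146.06) = 0.3314.
With d_SF₆ + d_CH₄ = 158 cm, d_CH₄ = 158/(1 + 0.3314) = 118.7 cm.
d_SF₆ = 158 − 118.7 = 39.3 cm.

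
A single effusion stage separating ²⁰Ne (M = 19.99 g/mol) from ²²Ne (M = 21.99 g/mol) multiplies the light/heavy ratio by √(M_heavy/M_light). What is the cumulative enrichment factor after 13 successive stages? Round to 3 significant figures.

1.86

After 13 stages the ratio has grown by (√(21.99/19.99))^13 = (21.99/19.99)^(13/2).
= 1.10005^(13/2) = 1.86.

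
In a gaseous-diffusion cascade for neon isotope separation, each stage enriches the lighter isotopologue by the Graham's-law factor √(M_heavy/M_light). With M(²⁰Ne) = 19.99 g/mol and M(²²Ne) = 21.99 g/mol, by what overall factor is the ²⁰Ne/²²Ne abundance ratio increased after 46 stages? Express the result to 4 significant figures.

Overall factor = α^46 with α = √(21.99/19.99), i.e. (21.99/19.99)^(46/2).
= 1.10005^23 = 8.964.

8.964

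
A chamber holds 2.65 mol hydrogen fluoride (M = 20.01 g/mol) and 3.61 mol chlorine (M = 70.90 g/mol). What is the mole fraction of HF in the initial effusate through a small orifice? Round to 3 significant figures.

Each component's effusion rate ∝ (its partial pressure)·(1/√M) ∝ n_i/√M_i.
So x_HF in the escaping gas = (n_HF/√M_HF) / Σ(n_i/√M_i)
= (2.65/√20.01) / (2.65/√20.01 + 3.61/√70.90) = 0.5924/(0.5924 + 0.4287) = 0.580.

0.580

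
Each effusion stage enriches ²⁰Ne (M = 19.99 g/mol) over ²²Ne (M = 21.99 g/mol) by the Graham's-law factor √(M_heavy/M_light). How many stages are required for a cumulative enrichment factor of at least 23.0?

Single-stage factor α = √(21.99/19.99), so ln α = ½ ln(1.10005) = 0.04768.
Need α^N ≥ 23.0 ⇒ N ≥ ln(23.0) / ln α = 3.135 / 0.04768 = 65.76.
Minimum whole number of stages: N = 66.

66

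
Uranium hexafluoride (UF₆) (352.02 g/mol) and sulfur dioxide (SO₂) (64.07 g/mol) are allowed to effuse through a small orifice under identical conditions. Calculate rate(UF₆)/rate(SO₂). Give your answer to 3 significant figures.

Since effusion rate ∝ 1/√M, rate_UF₆/rate_SO₂ = √(M_SO₂/M_UF₆) = √(64.07/352.02) = √0.1820 = 0.427.

0.427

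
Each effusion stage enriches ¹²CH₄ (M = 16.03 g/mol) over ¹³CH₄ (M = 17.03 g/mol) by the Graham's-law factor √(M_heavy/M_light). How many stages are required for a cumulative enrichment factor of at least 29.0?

112

Single-stage factor α = √(17.03/16.03), so ln α = ½ ln(1.06238) = 0.03026.
Need α^N ≥ 29.0 ⇒ N ≥ ln(29.0) / ln α = 3.367 / 0.03026 = 111.29.
Rounding up, N = 112 stages.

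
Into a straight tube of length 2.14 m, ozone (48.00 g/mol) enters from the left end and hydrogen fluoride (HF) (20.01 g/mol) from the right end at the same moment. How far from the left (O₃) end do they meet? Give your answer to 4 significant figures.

0.8396 m

In equal time, each gas travels a distance ∝ its rate ∝ 1/√M, so d_O₃/d_HF = √(M_HF/M_O₃) = √(20.01/48.00) = 0.6457.
With d_O₃ + d_HF = 2.14 m, d_HF = 2.14/(1 + 0.6457) = 1.300 m.
d_O₃ = 2.14 − 1.300 = 0.8396 m.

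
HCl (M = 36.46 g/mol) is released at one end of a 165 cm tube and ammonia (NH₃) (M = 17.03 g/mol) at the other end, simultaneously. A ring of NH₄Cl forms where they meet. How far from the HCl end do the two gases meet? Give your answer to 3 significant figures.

The fronts meet when d_HCl + d_NH₃ = L with d_HCl/d_NH₃ = √(M_NH₃/M_HCl) (Graham's law). Here √(M_NH₃/M_HCl) = √(17.03/36.46) = 0.6834.
With d_HCl + d_NH₃ = 165 cm, d_NH₃ = 165/(1 + 0.6834) = 98.01 cm.
d_HCl = 165 − 98.01 = 67.0 cm.

67.0 cm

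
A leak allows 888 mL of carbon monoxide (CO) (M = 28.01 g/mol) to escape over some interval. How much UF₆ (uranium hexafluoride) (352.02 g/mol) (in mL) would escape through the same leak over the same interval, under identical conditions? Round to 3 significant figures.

250 mL

Using Graham's law: rate_UF₆/rate_CO = √(M_CO/M_UF₆) = √(28.01/352.02) = √0.07957 = 0.2821.
So the volume for UF₆ is 888 × 0.2821 = 250 mL.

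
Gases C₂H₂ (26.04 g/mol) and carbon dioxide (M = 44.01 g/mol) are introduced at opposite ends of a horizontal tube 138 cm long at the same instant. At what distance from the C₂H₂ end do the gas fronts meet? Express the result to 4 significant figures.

78.00 cm

Graham's law gives d_C₂H₂/d_CO₂ = rate_C₂H₂/rate_CO₂ = √(M_CO₂/M_C₂H₂) = √(44.01/26.04) = 1.300.
With d_C₂H₂ + d_CO₂ = 138 cm, d_CO₂ = 138/(1 + 1.300) = 60.00 cm.
d_C₂H₂ = 138 − 60.00 = 78.00 cm.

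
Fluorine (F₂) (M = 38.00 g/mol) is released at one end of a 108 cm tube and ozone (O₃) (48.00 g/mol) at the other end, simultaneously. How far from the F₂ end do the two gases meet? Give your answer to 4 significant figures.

The fronts meet when d_F₂ + d_O₃ = L with d_F₂/d_O₃ = √(M_O₃/M_F₂) (Graham's law). Here √(M_O₃/M_F₂) = √(48.00/38.00) = 1.124.
With d_F₂ + d_O₃ = 108 cm, d_O₃ = 108/(1 + 1.124) = 50.85 cm.
d_F₂ = 108 − 50.85 = 57.15 cm.

57.15 cm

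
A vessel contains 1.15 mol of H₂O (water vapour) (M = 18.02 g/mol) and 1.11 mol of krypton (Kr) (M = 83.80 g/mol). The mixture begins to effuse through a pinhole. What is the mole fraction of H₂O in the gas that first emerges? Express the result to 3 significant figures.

0.691

Effusion rate of each component ∝ n_i/√M_i (partial pressure × 1/√M).
So x_H₂O in the escaping gas = (n_H₂O/√M_H₂O) / Σ(n_i/√M_i)
= (1.15/√18.02) / (1.15/√18.02 + 1.11/√83.80) = 0.2709/(0.2709 + 0.1213) = 0.691.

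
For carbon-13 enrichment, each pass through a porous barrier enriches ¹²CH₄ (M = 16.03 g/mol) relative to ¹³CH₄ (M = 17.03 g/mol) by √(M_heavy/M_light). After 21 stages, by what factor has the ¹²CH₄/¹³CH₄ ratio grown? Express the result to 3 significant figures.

1.89

Each stage multiplies the ratio by α = √(17.03/16.03), so after 21 stages the overall factor is α^21 = (17.03/16.03)^(21/2).
= 1.06238^(21/2) = 1.89.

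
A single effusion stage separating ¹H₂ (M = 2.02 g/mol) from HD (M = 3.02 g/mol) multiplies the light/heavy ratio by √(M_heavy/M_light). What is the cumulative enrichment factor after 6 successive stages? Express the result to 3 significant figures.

Overall factor = α^6 with α = √(3.02/2.02), i.e. (3.02/2.02)^(6/2).
= 1.49505^3 = 3.34.

3.34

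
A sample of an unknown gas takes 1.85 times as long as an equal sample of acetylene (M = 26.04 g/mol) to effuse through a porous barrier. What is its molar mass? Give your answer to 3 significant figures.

89.1 g/mol

By Graham's law, t_X/t_C₂H₂ = √(M_X/M_C₂H₂).
1.85 = √(M_X/26.04)
M_X = 26.04 × 1.85² = 26.04 × 3.423 = 89.1 g/mol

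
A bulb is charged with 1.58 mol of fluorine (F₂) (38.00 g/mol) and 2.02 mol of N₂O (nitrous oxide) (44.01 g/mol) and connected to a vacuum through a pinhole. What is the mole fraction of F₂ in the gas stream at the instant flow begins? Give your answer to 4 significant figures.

The effusion rate of species i is ∝ p_i/√M_i ∝ n_i/√M_i.
x_F₂(eff) = (n_F₂/√M_F₂) / (n_F₂/√M_F₂ + n_N₂O/√M_N₂O)
= (1.58/√38.00) / (1.58/√38.00 + 2.02/√44.01) = 0.2563/(0.2563 + 0.3045) = 0.4570.

0.4570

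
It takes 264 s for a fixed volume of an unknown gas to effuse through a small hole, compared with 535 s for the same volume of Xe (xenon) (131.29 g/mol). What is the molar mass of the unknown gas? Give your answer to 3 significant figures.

Using Graham's law: t_X/t_Xe = √(M_X/M_Xe).
264/535 = 0.4935 = √(M_X/131.29)
M_X = 131.29 × 0.4935² = 131.29 × 0.2435 = 32.0 g/mol

32.0 g/mol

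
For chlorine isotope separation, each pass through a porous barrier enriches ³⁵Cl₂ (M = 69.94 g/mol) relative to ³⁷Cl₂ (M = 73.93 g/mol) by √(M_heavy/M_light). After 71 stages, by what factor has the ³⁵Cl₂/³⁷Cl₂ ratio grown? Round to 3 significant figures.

After 71 stages the ratio has grown by (√(73.93/69.94))^71 = (73.93/69.94)^(71/2).
= 1.05705^(71/2) = 7.17.

7.17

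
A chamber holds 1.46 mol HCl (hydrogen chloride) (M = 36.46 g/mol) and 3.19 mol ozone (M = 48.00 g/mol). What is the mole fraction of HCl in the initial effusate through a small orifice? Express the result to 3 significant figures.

0.344

The effusion rate of species i is ∝ p_i/√M_i ∝ n_i/√M_i.
x_HCl(eff) = (n_HCl/√M_HCl) / (n_HCl/√M_HCl + n_O₃/√M_O₃)
= (1.46/√36.46) / (1.46/√36.46 + 3.19/√48.00) = 0.2418/(0.2418 + 0.4604) = 0.344.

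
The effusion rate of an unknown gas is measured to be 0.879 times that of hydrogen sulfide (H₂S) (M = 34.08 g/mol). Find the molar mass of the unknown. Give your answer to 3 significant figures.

From Graham's law, rate_X/rate_H₂S = √(M_H₂S/M_X).
0.879 = √(34.08/M_X)
M_X = 34.08 / 0.879² = 34.08 / 0.7726 = 44.1 g/mol

44.1 g/mol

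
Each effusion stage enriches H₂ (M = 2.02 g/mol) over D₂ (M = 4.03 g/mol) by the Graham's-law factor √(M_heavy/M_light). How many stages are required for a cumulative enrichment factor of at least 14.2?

8

Single-stage factor α = √(4.03/2.02), so ln α = ½ ln(1.99505) = 0.3453.
Need α^N ≥ 14.2 ⇒ N ≥ ln(14.2) / ln α = 2.653 / 0.3453 = 7.68.
Minimum whole number of stages: N = 8.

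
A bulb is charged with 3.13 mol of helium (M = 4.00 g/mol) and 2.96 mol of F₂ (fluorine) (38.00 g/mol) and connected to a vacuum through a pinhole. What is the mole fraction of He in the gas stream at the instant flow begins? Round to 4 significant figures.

The effusion rate of species i is ∝ p_i/√M_i ∝ n_i/√M_i.
x_He(eff) = (n_He/√M_He) / (n_He/√M_He + n_F₂/√M_F₂)
= (3.13/√4.00) / (3.13/√4.00 + 2.96/√38.00) = 1.565/(1.565 + 0.4802) = 0.7652.

0.7652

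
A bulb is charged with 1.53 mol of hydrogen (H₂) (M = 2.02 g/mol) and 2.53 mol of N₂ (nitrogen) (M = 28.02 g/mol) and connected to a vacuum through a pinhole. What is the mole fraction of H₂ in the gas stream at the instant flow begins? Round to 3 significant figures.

The effusion rate of species i is ∝ p_i/√M_i ∝ n_i/√M_i.
So x_H₂ in the escaping gas = (n_H₂/√M_H₂) / Σ(n_i/√M_i)
= (1.53/√2.02) / (1.53/√2.02 + 2.53/√28.02) = 1.077/(1.077 + 0.4780) = 0.693.

0.693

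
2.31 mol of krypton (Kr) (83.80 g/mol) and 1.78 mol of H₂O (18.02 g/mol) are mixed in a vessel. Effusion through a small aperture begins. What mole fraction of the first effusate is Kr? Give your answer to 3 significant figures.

0.376

Each component's effusion rate ∝ (its partial pressure)·(1/√M) ∝ n_i/√M_i.
So x_Kr in the escaping gas = (n_Kr/√M_Kr) / Σ(n_i/√M_i)
= (2.31/√83.80) / (2.31/√83.80 + 1.78/√18.02) = 0.2523/(0.2523 + 0.4193) = 0.376.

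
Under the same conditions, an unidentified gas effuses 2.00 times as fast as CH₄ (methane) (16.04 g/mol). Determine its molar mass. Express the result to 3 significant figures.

4.01 g/mol

Since effusion rate ∝ 1/√M, rate_X/rate_CH₄ = √(M_CH₄/M_X).
2.00 = √(16.04/M_X)
M_X = 16.04 / 2.00² = 16.04 / 4.000 = 4.01 g/mol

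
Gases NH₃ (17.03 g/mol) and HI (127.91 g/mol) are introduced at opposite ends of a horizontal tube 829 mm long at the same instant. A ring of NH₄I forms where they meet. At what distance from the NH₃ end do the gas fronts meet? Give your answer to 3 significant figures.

Distances travelled in equal time are proportional to diffusion rates, so d_NH₃/d_HI = √(M_HI/M_NH₃) = √(127.91/17.03) = 2.741.
With d_NH₃ + d_HI = 829 mm, d_HI = 829/(1 + 2.741) = 221.6 mm.
d_NH₃ = 829 − 221.6 = 607 mm.

607 mm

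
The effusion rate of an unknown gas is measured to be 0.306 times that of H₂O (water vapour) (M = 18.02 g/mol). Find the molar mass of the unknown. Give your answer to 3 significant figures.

Using Graham's law: rate_X/rate_H₂O = √(M_H₂O/M_X).
0.306 = √(18.02/M_X)
M_X = 18.02 / 0.306² = 18.02 / 0.09364 = 192 g/mol

192 g/mol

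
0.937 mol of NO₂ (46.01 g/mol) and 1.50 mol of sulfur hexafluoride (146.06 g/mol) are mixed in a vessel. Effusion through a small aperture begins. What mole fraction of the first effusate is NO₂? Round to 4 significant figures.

0.5267

Effusion rate of each component ∝ n_i/√M_i (partial pressure × 1/√M).
Mole fraction of NO₂ in the effusate = (n_NO₂/√M_NO₂) / (n_NO₂/√M_NO₂ + n_SF₆/√M_SF₆)
= (0.937/√46.01) / (0.937/√46.01 + 1.50/√146.06) = 0.1381/(0.1381 + 0.1241) = 0.5267.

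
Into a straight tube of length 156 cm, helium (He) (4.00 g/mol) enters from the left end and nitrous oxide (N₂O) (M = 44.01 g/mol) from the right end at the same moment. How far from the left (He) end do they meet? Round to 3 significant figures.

120 cm

In equal time, each gas travels a distance ∝ its rate ∝ 1/√M, so d_He/d_N₂O = √(M_N₂O/M_He) = √(44.01/4.00) = 3.317.
With d_He + d_N₂O = 156 cm, d_N₂O = 156/(1 + 3.317) = 36.14 cm.
d_He = 156 − 36.14 = 120 cm.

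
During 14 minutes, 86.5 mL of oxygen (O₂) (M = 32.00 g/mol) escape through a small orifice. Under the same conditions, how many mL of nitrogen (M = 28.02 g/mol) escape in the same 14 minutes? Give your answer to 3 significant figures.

From Graham's law, rate_N₂/rate_O₂ = √(M_O₂/M_N₂) = √(32.00/28.02) = √1.142 = 1.069.
So the volume for N₂ is 86.5 × 1.069 = 92.4 mL.

92.4 mL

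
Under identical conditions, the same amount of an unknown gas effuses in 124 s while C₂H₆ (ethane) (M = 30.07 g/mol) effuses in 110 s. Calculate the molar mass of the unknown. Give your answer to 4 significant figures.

Graham's law gives t_X/t_C₂H₆ = √(M_X/M_C₂H₆).
124/110 = 1.127 = √(M_X/30.07)
M_X = 30.07 × 1.127² = 30.07 × 1.271 = 38.21 g/mol

38.21 g/mol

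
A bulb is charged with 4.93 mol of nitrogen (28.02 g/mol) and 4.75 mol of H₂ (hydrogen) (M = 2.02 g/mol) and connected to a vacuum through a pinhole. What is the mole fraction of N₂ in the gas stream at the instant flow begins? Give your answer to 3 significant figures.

Each component's effusion rate ∝ (its partial pressure)·(1/√M) ∝ n_i/√M_i.
x_N₂(eff) = (n_N₂/√M_N₂) / (n_N₂/√M_N₂ + n_H₂/√M_H₂)
= (4.93/√28.02) / (4.93/√28.02 + 4.75/√2.02) = 0.9313/(0.9313 + 3.342) = 0.218.

0.218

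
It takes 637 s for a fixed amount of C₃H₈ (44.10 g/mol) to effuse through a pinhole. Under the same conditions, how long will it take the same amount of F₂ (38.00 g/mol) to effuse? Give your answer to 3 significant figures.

Graham's law gives t_F₂/t_C₃H₈ = √(M_F₂/M_C₃H₈) = √(38.00/44.10) = √0.8617 = 0.9283.
So the time for F₂ is 637 × 0.9283 = 591 s.

591 s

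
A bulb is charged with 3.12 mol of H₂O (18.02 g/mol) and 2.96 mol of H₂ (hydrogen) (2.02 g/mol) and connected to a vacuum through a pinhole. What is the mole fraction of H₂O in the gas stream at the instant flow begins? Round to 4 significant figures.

0.2609

The effusion rate of species i is ∝ p_i/√M_i ∝ n_i/√M_i.
Mole fraction of H₂O in the effusate = (n_H₂O/√M_H₂O) / (n_H₂O/√M_H₂O + n_H₂/√M_H₂)
= (3.12/√18.02) / (3.12/√18.02 + 2.96/√2.02) = 0.7350/(0.7350 + 2.083) = 0.2609.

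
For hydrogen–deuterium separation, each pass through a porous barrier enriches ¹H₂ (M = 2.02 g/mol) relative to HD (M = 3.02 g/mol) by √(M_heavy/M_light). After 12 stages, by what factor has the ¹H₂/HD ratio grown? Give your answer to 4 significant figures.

Overall factor = α^12 with α = √(3.02/2.02), i.e. (3.02/2.02)^(12/2).
= 1.49505^6 = 11.17.

11.17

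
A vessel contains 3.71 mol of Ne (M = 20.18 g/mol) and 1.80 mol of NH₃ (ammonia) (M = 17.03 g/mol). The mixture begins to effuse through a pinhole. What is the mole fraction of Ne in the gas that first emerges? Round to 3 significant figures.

0.654

The effusion rate of species i is ∝ p_i/√M_i ∝ n_i/√M_i.
x_Ne(eff) = (n_Ne/√M_Ne) / (n_Ne/√M_Ne + n_NH₃/√M_NH₃)
= (3.71/√20.18) / (3.71/√20.18 + 1.80/√17.03) = 0.8259/(0.8259 + 0.4362) = 0.654.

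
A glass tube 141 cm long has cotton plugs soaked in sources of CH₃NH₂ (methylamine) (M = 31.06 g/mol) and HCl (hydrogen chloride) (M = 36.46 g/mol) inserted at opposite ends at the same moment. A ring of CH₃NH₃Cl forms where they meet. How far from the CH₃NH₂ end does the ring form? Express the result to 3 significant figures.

Graham's law gives d_CH₃NH₂/d_HCl = rate_CH₃NH₂/rate_HCl = √(M_HCl/M_CH₃NH₂) = √(36.46/31.06) = 1.083.
With d_CH₃NH₂ + d_HCl = 141 cm, d_HCl = 141/(1 + 1.083) = 67.68 cm.
d_CH₃NH₂ = 141 − 67.68 = 73.3 cm.

73.3 cm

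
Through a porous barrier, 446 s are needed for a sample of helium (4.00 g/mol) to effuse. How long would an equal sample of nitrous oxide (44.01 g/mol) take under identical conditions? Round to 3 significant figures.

1480 s

By Graham's law, t_N₂O/t_He = √(M_N₂O/M_He) = √(44.01/4.00) = √11.00 = 3.317.
So the time for N₂O is 446 × 3.317 = 1480 s.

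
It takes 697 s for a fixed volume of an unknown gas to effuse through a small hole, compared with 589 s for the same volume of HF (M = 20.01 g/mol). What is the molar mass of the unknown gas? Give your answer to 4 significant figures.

Using Graham's law: t_X/t_HF = √(M_X/M_HF).
697/589 = 1.183 = √(M_X/20.01)
M_X = 20.01 × 1.183² = 20.01 × 1.400 = 28.02 g/mol

28.02 g/mol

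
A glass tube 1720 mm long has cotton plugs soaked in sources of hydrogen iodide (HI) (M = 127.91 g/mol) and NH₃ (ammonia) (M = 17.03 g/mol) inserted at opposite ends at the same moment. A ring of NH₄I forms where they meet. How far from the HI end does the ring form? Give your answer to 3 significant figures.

Graham's law gives d_HI/d_NH₃ = rate_HI/rate_NH₃ = √(M_NH₃/M_HI) = √(17.03/127.91) = 0.3649.
With d_HI + d_NH₃ = 1720 mm, d_NH₃ = 1720/(1 + 0.3649) = 1260 mm.
d_HI = 1720 − 1260 = 460 mm.

460 mm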